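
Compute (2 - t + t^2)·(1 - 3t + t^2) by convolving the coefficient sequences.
Ascending coefficients: a = [2, -1, 1], b = [1, -3, 1]. c[0] = 2×1 = 2; c[1] = 2×-3 + -1×1 = -7; c[2] = 2×1 + -1×-3 + 1×1 = 6; c[3] = -1×1 + 1×-3 = -4; c[4] = 1×1 = 1. Result coefficients: [2, -7, 6, -4, 1] → 2 - 7t + 6t^2 - 4t^3 + t^4

2 - 7t + 6t^2 - 4t^3 + t^4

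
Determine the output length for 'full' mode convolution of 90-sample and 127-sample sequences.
Linear/full convolution length: m + n - 1 = 90 + 127 - 1 = 216

216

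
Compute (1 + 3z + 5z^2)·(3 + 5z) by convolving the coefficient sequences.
Ascending coefficients: a = [1, 3, 5], b = [3, 5]. c[0] = 1×3 = 3; c[1] = 1×5 + 3×3 = 14; c[2] = 3×5 + 5×3 = 30; c[3] = 5×5 = 25. Result coefficients: [3, 14, 30, 25] → 3 + 14z + 30z^2 + 25z^3

3 + 14z + 30z^2 + 25z^3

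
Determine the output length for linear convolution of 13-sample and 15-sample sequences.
Linear/full convolution length: m + n - 1 = 13 + 15 - 1 = 27

27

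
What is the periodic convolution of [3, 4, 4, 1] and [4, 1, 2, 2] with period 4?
Use y[k] = Σ_j s[j]·t[(k-j) mod 4]. y[0] = 3×4 + 4×2 + 4×2 + 1×1 = 29; y[1] = 3×1 + 4×4 + 4×2 + 1×2 = 29; y[2] = 3×2 + 4×1 + 4×4 + 1×2 = 28; y[3] = 3×2 + 4×2 + 4×1 + 1×4 = 22. Result: [29, 29, 28, 22]

[29, 29, 28, 22]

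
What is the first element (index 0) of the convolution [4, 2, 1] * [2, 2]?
Use y[k] = Σ_i a[i]·b[k-i] at k=0. y[0] = 4×2 = 8

8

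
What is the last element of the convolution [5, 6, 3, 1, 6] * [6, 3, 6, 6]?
Use y[k] = Σ_i a[i]·b[k-i] at k=7. y[7] = 6×6 = 36

36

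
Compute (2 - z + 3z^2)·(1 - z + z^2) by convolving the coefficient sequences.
Ascending coefficients: a = [2, -1, 3], b = [1, -1, 1]. c[0] = 2×1 = 2; c[1] = 2×-1 + -1×1 = -3; c[2] = 2×1 + -1×-1 + 3×1 = 6; c[3] = -1×1 + 3×-1 = -4; c[4] = 3×1 = 3. Result coefficients: [2, -3, 6, -4, 3] → 2 - 3z + 6z^2 - 4z^3 + 3z^4

2 - 3z + 6z^2 - 4z^3 + 3z^4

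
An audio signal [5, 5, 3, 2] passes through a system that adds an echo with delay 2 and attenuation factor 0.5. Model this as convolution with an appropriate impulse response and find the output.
Direct-path + delayed-attenuated-path model → impulse response h = [1, 0, 0.5] (1 at lag 0, 0.5 at lag 2). Output y[n] = x[n] + 0.5·x[n - 2] (with x[n] = 0 outside 0..3): y[0] = 5 + 0.5×0 = 5; y[1] = 5 + 0.5×0 = 5; y[2] = 3 + 0.5×5 = 5.5; y[3] = 2 + 0.5×5 = 4.5; y[4] = 0 + 0.5×3 = 1.5; y[5] = 0 + 0.5×2 = 1.0. So y = [5, 5, 5.5, 4.5, 1.5, 1.0]

[5, 5, 5.5, 4.5, 1.5, 1.0]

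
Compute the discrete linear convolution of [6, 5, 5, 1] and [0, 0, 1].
y[0] = 6×0 = 0; y[1] = 6×0 + 5×0 = 0; y[2] = 6×1 + 5×0 + 5×0 = 6; y[3] = 5×1 + 5×0 + 1×0 = 5; y[4] = 5×1 + 1×0 = 5; y[5] = 1×1 = 1

[0, 0, 6, 5, 5, 1]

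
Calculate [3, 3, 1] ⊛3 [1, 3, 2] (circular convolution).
Use y[k] = Σ_j u[j]·v[(k-j) mod 3]. y[0] = 3×1 + 3×2 + 1×3 = 12; y[1] = 3×3 + 3×1 + 1×2 = 14; y[2] = 3×2 + 3×3 + 1×1 = 16. Result: [12, 14, 16]

[12, 14, 16]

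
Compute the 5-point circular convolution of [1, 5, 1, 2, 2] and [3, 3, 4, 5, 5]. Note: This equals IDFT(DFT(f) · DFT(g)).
Either evaluate y[k] = Σ_j f[j]·g[(k-j) mod 5] directly, or use IDFT(DFT(f) · DFT(g)). y[0] = 1×3 + 5×5 + 1×5 + 2×4 + 2×3 = 47; y[1] = 1×3 + 5×3 + 1×5 + 2×5 + 2×4 = 41; y[2] = 1×4 + 5×3 + 1×3 + 2×5 + 2×5 = 42; y[3] = 1×5 + 5×4 + 1×3 + 2×3 + 2×5 = 44; y[4] = 1×5 + 5×5 + 1×4 + 2×3 + 2×3 = 46. Result: [47, 41, 42, 44, 46]

[47, 41, 42, 44, 46]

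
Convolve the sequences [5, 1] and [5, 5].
y[0] = 5×5 = 25; y[1] = 5×5 + 1×5 = 30; y[2] = 1×5 = 5

[25, 30, 5]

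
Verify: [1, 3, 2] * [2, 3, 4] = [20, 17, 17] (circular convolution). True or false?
Recompute circular convolution of [1, 3, 2] and [2, 3, 4]: y[0] = 1×2 + 3×4 + 2×3 = 20; y[1] = 1×3 + 3×2 + 2×4 = 17; y[2] = 1×4 + 3×3 + 2×2 = 17 → [20, 17, 17]. Given [20, 17, 17] matches, so answer: Yes

Yes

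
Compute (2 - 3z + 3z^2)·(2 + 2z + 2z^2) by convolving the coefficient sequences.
Ascending coefficients: a = [2, -3, 3], b = [2, 2, 2]. c[0] = 2×2 = 4; c[1] = 2×2 + -3×2 = -2; c[2] = 2×2 + -3×2 + 3×2 = 4; c[3] = -3×2 + 3×2 = 0; c[4] = 3×2 = 6. Result coefficients: [4, -2, 4, 0, 6] → 4 - 2z + 4z^2 + 6z^4

4 - 2z + 4z^2 + 6z^4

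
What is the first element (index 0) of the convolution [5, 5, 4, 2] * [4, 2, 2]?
Use y[k] = Σ_i a[i]·b[k-i] at k=0. y[0] = 5×4 = 20

20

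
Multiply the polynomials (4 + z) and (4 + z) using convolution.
Ascending coefficients: a = [4, 1], b = [4, 1]. c[0] = 4×4 = 16; c[1] = 4×1 + 1×4 = 8; c[2] = 1×1 = 1. Result coefficients: [16, 8, 1] → 16 + 8z + z^2

16 + 8z + z^2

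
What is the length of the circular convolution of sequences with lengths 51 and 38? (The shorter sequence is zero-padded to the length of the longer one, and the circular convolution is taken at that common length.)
Circular convolution (zero-padding the shorter input) has length max(m, n) = max(51, 38) = 51

51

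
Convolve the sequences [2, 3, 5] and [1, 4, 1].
y[0] = 2×1 = 2; y[1] = 2×4 + 3×1 = 11; y[2] = 2×1 + 3×4 + 5×1 = 19; y[3] = 3×1 + 5×4 = 23; y[4] = 5×1 = 5

[2, 11, 19, 23, 5]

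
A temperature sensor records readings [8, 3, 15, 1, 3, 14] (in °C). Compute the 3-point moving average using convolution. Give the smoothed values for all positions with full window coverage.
3-point moving average kernel = [1, 1, 1]. Apply in 'valid' mode (full window coverage): avg[0] = (8 + 3 + 15) / 3 = 8.67; avg[1] = (3 + 15 + 1) / 3 = 6.33; avg[2] = (15 + 1 + 3) / 3 = 6.33; avg[3] = (1 + 3 + 14) / 3 = 6.0. Smoothed values: [8.67, 6.33, 6.33, 6.0]

[8.67, 6.33, 6.33, 6.0]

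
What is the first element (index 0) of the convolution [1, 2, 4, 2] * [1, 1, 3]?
Use y[k] = Σ_i a[i]·b[k-i] at k=0. y[0] = 1×1 = 1

1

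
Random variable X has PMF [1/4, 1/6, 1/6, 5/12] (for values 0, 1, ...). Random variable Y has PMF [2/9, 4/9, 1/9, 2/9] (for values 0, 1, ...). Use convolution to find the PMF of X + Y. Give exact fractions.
P(X+Y=k) = Σ_i P(X=i)·P(Y=k-i) — a convolution of [1/4, 1/6, 1/6, 5/12] and [2/9, 4/9, 1/9, 2/9]. P(X+Y=0) = (1/4)×(2/9) = 1/18; P(X+Y=1) = (1/4)×(4/9) + (1/6)×(2/9) = 1/9 + 1/27 = 4/27; P(X+Y=2) = (1/4)×(1/9) + (1/6)×(4/9) + (1/6)×(2/9) = 1/36 + 2/27 + 1/27 = 5/36; P(X+Y=3) = (1/4)×(2/9) + (1/6)×(1/9) + (1/6)×(4/9) + (5/12)×(2/9) = 1/18 + 1/54 + 2/27 + 5/54 = 13/54; P(X+Y=4) = (1/6)×(2/9) + (1/6)×(1/9) + (5/12)×(4/9) = 1/27 + 1/54 + 5/27 = 13/54; P(X+Y=5) = (1/6)×(2/9) + (5/12)×(1/9) = 1/27 + 5/108 = 1/12; P(X+Y=6) = (5/12)×(2/9) = 5/54. PMF: [1/18, 4/27, 5/36, 13/54, 13/54, 1/12, 5/54] (sums to 1 ✓)

[1/18, 4/27, 5/36, 13/54, 13/54, 1/12, 5/54]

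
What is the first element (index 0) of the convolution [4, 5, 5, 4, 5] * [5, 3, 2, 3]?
Use y[k] = Σ_i a[i]·b[k-i] at k=0. y[0] = 4×5 = 20

20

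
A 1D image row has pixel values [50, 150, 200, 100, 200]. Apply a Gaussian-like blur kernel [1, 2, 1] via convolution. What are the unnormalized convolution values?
Convolve image row [50, 150, 200, 100, 200] with kernel [1, 2, 1]: y[0] = 50×1 = 50; y[1] = 50×2 + 150×1 = 250; y[2] = 50×1 + 150×2 + 200×1 = 550; y[3] = 150×1 + 200×2 + 100×1 = 650; y[4] = 200×1 + 100×2 + 200×1 = 600; y[5] = 100×1 + 200×2 = 500; y[6] = 200×1 = 200 → [50, 250, 550, 650, 600, 500, 200]. Normalization factor = sum(kernel) = 4.

[50, 250, 550, 650, 600, 500, 200]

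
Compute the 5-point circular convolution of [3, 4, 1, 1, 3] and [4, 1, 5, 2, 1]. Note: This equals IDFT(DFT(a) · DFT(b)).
Either evaluate y[k] = Σ_j a[j]·b[(k-j) mod 5] directly, or use IDFT(DFT(a) · DFT(b)). y[0] = 3×4 + 4×1 + 1×2 + 1×5 + 3×1 = 26; y[1] = 3×1 + 4×4 + 1×1 + 1×2 + 3×5 = 37; y[2] = 3×5 + 4×1 + 1×4 + 1×1 + 3×2 = 30; y[3] = 3×2 + 4×5 + 1×1 + 1×4 + 3×1 = 34; y[4] = 3×1 + 4×2 + 1×5 + 1×1 + 3×4 = 29. Result: [26, 37, 30, 34, 29]

[26, 37, 30, 34, 29]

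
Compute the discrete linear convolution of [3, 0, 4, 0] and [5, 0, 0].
y[0] = 3×5 = 15; y[1] = 3×0 + 0×5 = 0; y[2] = 3×0 + 0×0 + 4×5 = 20; y[3] = 0×0 + 4×0 + 0×5 = 0; y[4] = 4×0 + 0×0 = 0; y[5] = 0×0 = 0

[15, 0, 20, 0, 0, 0]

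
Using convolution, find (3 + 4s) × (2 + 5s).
Ascending coefficients: a = [3, 4], b = [2, 5]. c[0] = 3×2 = 6; c[1] = 3×5 + 4×2 = 23; c[2] = 4×5 = 20. Result coefficients: [6, 23, 20] → 6 + 23s + 20s^2

6 + 23s + 20s^2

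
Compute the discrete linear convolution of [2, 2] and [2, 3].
y[0] = 2×2 = 4; y[1] = 2×3 + 2×2 = 10; y[2] = 2×3 = 6

[4, 10, 6]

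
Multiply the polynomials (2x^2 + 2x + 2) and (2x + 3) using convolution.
Ascending coefficients: a = [2, 2, 2], b = [3, 2]. c[0] = 2×3 = 6; c[1] = 2×2 + 2×3 = 10; c[2] = 2×2 + 2×3 = 10; c[3] = 2×2 = 4. Result coefficients: [6, 10, 10, 4] → 4x^3 + 10x^2 + 10x + 6

4x^3 + 10x^2 + 10x + 6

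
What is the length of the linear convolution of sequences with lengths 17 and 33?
Linear/full convolution length: m + n - 1 = 17 + 33 - 1 = 49

49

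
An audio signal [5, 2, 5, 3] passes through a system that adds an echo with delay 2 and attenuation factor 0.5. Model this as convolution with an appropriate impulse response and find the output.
Direct-path + delayed-attenuated-path model → impulse response h = [1, 0, 0.5] (1 at lag 0, 0.5 at lag 2). Output y[n] = x[n] + 0.5·x[n - 2] (with x[n] = 0 outside 0..3): y[0] = 5 + 0.5×0 = 5; y[1] = 2 + 0.5×0 = 2; y[2] = 5 + 0.5×5 = 7.5; y[3] = 3 + 0.5×2 = 4.0; y[4] = 0 + 0.5×5 = 2.5; y[5] = 0 + 0.5×3 = 1.5. So y = [5, 2, 7.5, 4.0, 2.5, 1.5]

[5, 2, 7.5, 4.0, 2.5, 1.5]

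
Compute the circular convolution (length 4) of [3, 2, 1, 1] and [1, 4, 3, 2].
Use y[k] = Σ_j f[j]·g[(k-j) mod 4]. y[0] = 3×1 + 2×2 + 1×3 + 1×4 = 14; y[1] = 3×4 + 2×1 + 1×2 + 1×3 = 19; y[2] = 3×3 + 2×4 + 1×1 + 1×2 = 20; y[3] = 3×2 + 2×3 + 1×4 + 1×1 = 17. Result: [14, 19, 20, 17]

[14, 19, 20, 17]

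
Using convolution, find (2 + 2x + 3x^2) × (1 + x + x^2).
Ascending coefficients: a = [2, 2, 3], b = [1, 1, 1]. c[0] = 2×1 = 2; c[1] = 2×1 + 2×1 = 4; c[2] = 2×1 + 2×1 + 3×1 = 7; c[3] = 2×1 + 3×1 = 5; c[4] = 3×1 = 3. Result coefficients: [2, 4, 7, 5, 3] → 2 + 4x + 7x^2 + 5x^3 + 3x^4

2 + 4x + 7x^2 + 5x^3 + 3x^4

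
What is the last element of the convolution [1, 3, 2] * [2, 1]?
Use y[k] = Σ_i a[i]·b[k-i] at k=3. y[3] = 2×1 = 2

2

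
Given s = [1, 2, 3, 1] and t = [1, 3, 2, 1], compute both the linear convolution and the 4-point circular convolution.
Linear: y_lin[0] = 1×1 = 1; y_lin[1] = 1×3 + 2×1 = 5; y_lin[2] = 1×2 + 2×3 + 3×1 = 11; y_lin[3] = 1×1 + 2×2 + 3×3 + 1×1 = 15; y_lin[4] = 2×1 + 3×2 + 1×3 = 11; y_lin[5] = 3×1 + 1×2 = 5; y_lin[6] = 1×1 = 1 → [1, 5, 11, 15, 11, 5, 1]. Circular (length 4): y[0] = 1×1 + 2×1 + 3×2 + 1×3 = 12; y[1] = 1×3 + 2×1 + 3×1 + 1×2 = 10; y[2] = 1×2 + 2×3 + 3×1 + 1×1 = 12; y[3] = 1×1 + 2×2 + 3×3 + 1×1 = 15 → [12, 10, 12, 15]

Linear: [1, 5, 11, 15, 11, 5, 1], Circular: [12, 10, 12, 15]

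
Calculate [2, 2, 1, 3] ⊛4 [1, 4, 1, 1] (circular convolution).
Use y[k] = Σ_j u[j]·v[(k-j) mod 4]. y[0] = 2×1 + 2×1 + 1×1 + 3×4 = 17; y[1] = 2×4 + 2×1 + 1×1 + 3×1 = 14; y[2] = 2×1 + 2×4 + 1×1 + 3×1 = 14; y[3] = 2×1 + 2×1 + 1×4 + 3×1 = 11. Result: [17, 14, 14, 11]

[17, 14, 14, 11]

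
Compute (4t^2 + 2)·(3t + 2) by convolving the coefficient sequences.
Ascending coefficients: a = [2, 0, 4], b = [2, 3]. c[0] = 2×2 = 4; c[1] = 2×3 + 0×2 = 6; c[2] = 0×3 + 4×2 = 8; c[3] = 4×3 = 12. Result coefficients: [4, 6, 8, 12] → 12t^3 + 8t^2 + 6t + 4

12t^3 + 8t^2 + 6t + 4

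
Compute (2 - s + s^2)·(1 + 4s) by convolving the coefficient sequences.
Ascending coefficients: a = [2, -1, 1], b = [1, 4]. c[0] = 2×1 = 2; c[1] = 2×4 + -1×1 = 7; c[2] = -1×4 + 1×1 = -3; c[3] = 1×4 = 4. Result coefficients: [2, 7, -3, 4] → 2 + 7s - 3s^2 + 4s^3

2 + 7s - 3s^2 + 4s^3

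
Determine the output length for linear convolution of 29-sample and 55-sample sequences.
Linear/full convolution length: m + n - 1 = 29 + 55 - 1 = 83

83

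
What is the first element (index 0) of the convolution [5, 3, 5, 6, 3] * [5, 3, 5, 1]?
Use y[k] = Σ_i a[i]·b[k-i] at k=0. y[0] = 5×5 = 25

25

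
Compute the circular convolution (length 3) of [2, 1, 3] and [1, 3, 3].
Use y[k] = Σ_j a[j]·b[(k-j) mod 3]. y[0] = 2×1 + 1×3 + 3×3 = 14; y[1] = 2×3 + 1×1 + 3×3 = 16; y[2] = 2×3 + 1×3 + 3×1 = 12. Result: [14, 16, 12]

[14, 16, 12]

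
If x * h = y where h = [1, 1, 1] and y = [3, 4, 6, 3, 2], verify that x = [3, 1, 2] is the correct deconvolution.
Forward-compute [3, 1, 2] * [1, 1, 1]: y[0] = 3×1 = 3; y[1] = 3×1 + 1×1 = 4; y[2] = 3×1 + 1×1 + 2×1 = 6; y[3] = 1×1 + 2×1 = 3; y[4] = 2×1 = 2 → [3, 4, 6, 3, 2]. Matches given y = [3, 4, 6, 3, 2], so verified.

Verified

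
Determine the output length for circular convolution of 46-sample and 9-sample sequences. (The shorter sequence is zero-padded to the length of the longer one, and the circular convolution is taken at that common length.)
Circular convolution (zero-padding the shorter input) has length max(m, n) = max(46, 9) = 46

46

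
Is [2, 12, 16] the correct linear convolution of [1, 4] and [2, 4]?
Recompute linear convolution of [1, 4] and [2, 4]: y[0] = 1×2 = 2; y[1] = 1×4 + 4×2 = 12; y[2] = 4×4 = 16 → [2, 12, 16]. Given [2, 12, 16] matches, so answer: Yes

Yes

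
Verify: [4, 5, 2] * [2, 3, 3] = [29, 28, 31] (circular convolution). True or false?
Recompute circular convolution of [4, 5, 2] and [2, 3, 3]: y[0] = 4×2 + 5×3 + 2×3 = 29; y[1] = 4×3 + 5×2 + 2×3 = 28; y[2] = 4×3 + 5×3 + 2×2 = 31 → [29, 28, 31]. Given [29, 28, 31] matches, so answer: Yes

Yes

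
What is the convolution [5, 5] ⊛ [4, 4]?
y[0] = 5×4 = 20; y[1] = 5×4 + 5×4 = 40; y[2] = 5×4 = 20

[20, 40, 20]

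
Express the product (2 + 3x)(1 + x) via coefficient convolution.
Ascending coefficients: a = [2, 3], b = [1, 1]. c[0] = 2×1 = 2; c[1] = 2×1 + 3×1 = 5; c[2] = 3×1 = 3. Result coefficients: [2, 5, 3] → 2 + 5x + 3x^2

2 + 5x + 3x^2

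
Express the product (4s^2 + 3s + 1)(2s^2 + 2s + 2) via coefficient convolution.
Ascending coefficients: a = [1, 3, 4], b = [2, 2, 2]. c[0] = 1×2 = 2; c[1] = 1×2 + 3×2 = 8; c[2] = 1×2 + 3×2 + 4×2 = 16; c[3] = 3×2 + 4×2 = 14; c[4] = 4×2 = 8. Result coefficients: [2, 8, 16, 14, 8] → 8s^4 + 14s^3 + 16s^2 + 8s + 2

8s^4 + 14s^3 + 16s^2 + 8s + 2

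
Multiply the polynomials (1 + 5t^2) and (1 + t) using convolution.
Ascending coefficients: a = [1, 0, 5], b = [1, 1]. c[0] = 1×1 = 1; c[1] = 1×1 + 0×1 = 1; c[2] = 0×1 + 5×1 = 5; c[3] = 5×1 = 5. Result coefficients: [1, 1, 5, 5] → 1 + t + 5t^2 + 5t^3

1 + t + 5t^2 + 5t^3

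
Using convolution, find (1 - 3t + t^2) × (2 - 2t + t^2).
Ascending coefficients: a = [1, -3, 1], b = [2, -2, 1]. c[0] = 1×2 = 2; c[1] = 1×-2 + -3×2 = -8; c[2] = 1×1 + -3×-2 + 1×2 = 9; c[3] = -3×1 + 1×-2 = -5; c[4] = 1×1 = 1. Result coefficients: [2, -8, 9, -5, 1] → 2 - 8t + 9t^2 - 5t^3 + t^4

2 - 8t + 9t^2 - 5t^3 + t^4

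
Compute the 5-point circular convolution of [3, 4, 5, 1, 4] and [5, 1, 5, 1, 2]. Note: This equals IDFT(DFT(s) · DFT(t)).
Either evaluate y[k] = Σ_j s[j]·t[(k-j) mod 5] directly, or use IDFT(DFT(s) · DFT(t)). y[0] = 3×5 + 4×2 + 5×1 + 1×5 + 4×1 = 37; y[1] = 3×1 + 4×5 + 5×2 + 1×1 + 4×5 = 54; y[2] = 3×5 + 4×1 + 5×5 + 1×2 + 4×1 = 50; y[3] = 3×1 + 4×5 + 5×1 + 1×5 + 4×2 = 41; y[4] = 3×2 + 4×1 + 5×5 + 1×1 + 4×5 = 56. Result: [37, 54, 50, 41, 56]

[37, 54, 50, 41, 56]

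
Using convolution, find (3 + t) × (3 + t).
Ascending coefficients: a = [3, 1], b = [3, 1]. c[0] = 3×3 = 9; c[1] = 3×1 + 1×3 = 6; c[2] = 1×1 = 1. Result coefficients: [9, 6, 1] → 9 + 6t + t^2

9 + 6t + t^2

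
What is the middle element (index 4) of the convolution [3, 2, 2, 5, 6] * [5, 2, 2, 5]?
Use y[k] = Σ_i a[i]·b[k-i] at k=4. y[4] = 2×5 + 2×2 + 5×2 + 6×5 = 54

54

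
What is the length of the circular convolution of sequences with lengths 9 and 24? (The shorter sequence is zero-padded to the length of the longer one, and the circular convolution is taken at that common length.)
Circular convolution (zero-padding the shorter input) has length max(m, n) = max(9, 24) = 24

24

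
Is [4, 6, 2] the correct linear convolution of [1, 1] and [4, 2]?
Recompute linear convolution of [1, 1] and [4, 2]: y[0] = 1×4 = 4; y[1] = 1×2 + 1×4 = 6; y[2] = 1×2 = 2 → [4, 6, 2]. Given [4, 6, 2] matches, so answer: Yes

Yes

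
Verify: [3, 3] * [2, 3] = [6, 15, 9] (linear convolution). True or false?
Recompute linear convolution of [3, 3] and [2, 3]: y[0] = 3×2 = 6; y[1] = 3×3 + 3×2 = 15; y[2] = 3×3 = 9 → [6, 15, 9]. Given [6, 15, 9] matches, so answer: Yes

Yes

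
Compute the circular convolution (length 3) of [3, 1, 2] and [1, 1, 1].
Use y[k] = Σ_j x[j]·h[(k-j) mod 3]. y[0] = 3×1 + 1×1 + 2×1 = 6; y[1] = 3×1 + 1×1 + 2×1 = 6; y[2] = 3×1 + 1×1 + 2×1 = 6. Result: [6, 6, 6]

[6, 6, 6]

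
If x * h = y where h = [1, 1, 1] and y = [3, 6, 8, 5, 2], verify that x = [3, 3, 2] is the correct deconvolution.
Forward-compute [3, 3, 2] * [1, 1, 1]: y[0] = 3×1 = 3; y[1] = 3×1 + 3×1 = 6; y[2] = 3×1 + 3×1 + 2×1 = 8; y[3] = 3×1 + 2×1 = 5; y[4] = 2×1 = 2 → [3, 6, 8, 5, 2]. Matches given y = [3, 6, 8, 5, 2], so verified.

Verified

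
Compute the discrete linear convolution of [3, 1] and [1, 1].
y[0] = 3×1 = 3; y[1] = 3×1 + 1×1 = 4; y[2] = 1×1 = 1

[3, 4, 1]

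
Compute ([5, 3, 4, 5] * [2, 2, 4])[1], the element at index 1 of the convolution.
Use y[k] = Σ_i a[i]·b[k-i] at k=1. y[1] = 5×2 + 3×2 = 16

16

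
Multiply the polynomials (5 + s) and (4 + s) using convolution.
Ascending coefficients: a = [5, 1], b = [4, 1]. c[0] = 5×4 = 20; c[1] = 5×1 + 1×4 = 9; c[2] = 1×1 = 1. Result coefficients: [20, 9, 1] → 20 + 9s + s^2

20 + 9s + s^2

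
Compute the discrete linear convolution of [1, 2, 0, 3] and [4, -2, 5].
y[0] = 1×4 = 4; y[1] = 1×-2 + 2×4 = 6; y[2] = 1×5 + 2×-2 + 0×4 = 1; y[3] = 2×5 + 0×-2 + 3×4 = 22; y[4] = 0×5 + 3×-2 = -6; y[5] = 3×5 = 15

[4, 6, 1, 22, -6, 15]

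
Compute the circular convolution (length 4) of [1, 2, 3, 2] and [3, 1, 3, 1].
Use y[k] = Σ_j u[j]·v[(k-j) mod 4]. y[0] = 1×3 + 2×1 + 3×3 + 2×1 = 16; y[1] = 1×1 + 2×3 + 3×1 + 2×3 = 16; y[2] = 1×3 + 2×1 + 3×3 + 2×1 = 16; y[3] = 1×1 + 2×3 + 3×1 + 2×3 = 16. Result: [16, 16, 16, 16]

[16, 16, 16, 16]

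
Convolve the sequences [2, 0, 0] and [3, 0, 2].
y[0] = 2×3 = 6; y[1] = 2×0 + 0×3 = 0; y[2] = 2×2 + 0×0 + 0×3 = 4; y[3] = 0×2 + 0×0 = 0; y[4] = 0×2 = 0

[6, 0, 4, 0, 0]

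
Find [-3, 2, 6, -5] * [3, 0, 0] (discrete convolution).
y[0] = -3×3 = -9; y[1] = -3×0 + 2×3 = 6; y[2] = -3×0 + 2×0 + 6×3 = 18; y[3] = 2×0 + 6×0 + -5×3 = -15; y[4] = 6×0 + -5×0 = 0; y[5] = -5×0 = 0

[-9, 6, 18, -15, 0, 0]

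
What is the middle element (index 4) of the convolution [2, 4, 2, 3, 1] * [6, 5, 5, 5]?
Use y[k] = Σ_i a[i]·b[k-i] at k=4. y[4] = 4×5 + 2×5 + 3×5 + 1×6 = 51

51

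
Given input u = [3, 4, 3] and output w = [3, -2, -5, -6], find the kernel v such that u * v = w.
Output length 4 = len(u) + len(v) - 1 ⇒ len(v) = 2. Solve v forward using v[k] = (w[k] - Σ_{i≥1} u[i]·v[k-i]) / u[0]: v[0] = w[0] / u[0] = 3 / 3 = 1; v[1] = (w[1] - 4×1) / u[0] = (-2 - 4×1) / 3 = -2. So v = [1, -2]. Forward-check [3, 4, 3] * [1, -2]: w[0] = 3×1 = 3; w[1] = 3×-2 + 4×1 = -2; w[2] = 4×-2 + 3×1 = -5; w[3] = 3×-2 = -6 → [3, -2, -5, -6] ✓

[1, -2]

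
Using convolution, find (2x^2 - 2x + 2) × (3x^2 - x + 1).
Ascending coefficients: a = [2, -2, 2], b = [1, -1, 3]. c[0] = 2×1 = 2; c[1] = 2×-1 + -2×1 = -4; c[2] = 2×3 + -2×-1 + 2×1 = 10; c[3] = -2×3 + 2×-1 = -8; c[4] = 2×3 = 6. Result coefficients: [2, -4, 10, -8, 6] → 6x^4 - 8x^3 + 10x^2 - 4x + 2

6x^4 - 8x^3 + 10x^2 - 4x + 2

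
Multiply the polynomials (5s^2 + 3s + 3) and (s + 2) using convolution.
Ascending coefficients: a = [3, 3, 5], b = [2, 1]. c[0] = 3×2 = 6; c[1] = 3×1 + 3×2 = 9; c[2] = 3×1 + 5×2 = 13; c[3] = 5×1 = 5. Result coefficients: [6, 9, 13, 5] → 5s^3 + 13s^2 + 9s + 6

5s^3 + 13s^2 + 9s + 6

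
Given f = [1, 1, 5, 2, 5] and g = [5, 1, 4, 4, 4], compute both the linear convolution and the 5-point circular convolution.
Linear: y_lin[0] = 1×5 = 5; y_lin[1] = 1×1 + 1×5 = 6; y_lin[2] = 1×4 + 1×1 + 5×5 = 30; y_lin[3] = 1×4 + 1×4 + 5×1 + 2×5 = 23; y_lin[4] = 1×4 + 1×4 + 5×4 + 2×1 + 5×5 = 55; y_lin[5] = 1×4 + 5×4 + 2×4 + 5×1 = 37; y_lin[6] = 5×4 + 2×4 + 5×4 = 48; y_lin[7] = 2×4 + 5×4 = 28; y_lin[8] = 5×4 = 20 → [5, 6, 30, 23, 55, 37, 48, 28, 20]. Circular (length 5): y[0] = 1×5 + 1×4 + 5×4 + 2×4 + 5×1 = 42; y[1] = 1×1 + 1×5 + 5×4 + 2×4 + 5×4 = 54; y[2] = 1×4 + 1×1 + 5×5 + 2×4 + 5×4 = 58; y[3] = 1×4 + 1×4 + 5×1 + 2×5 + 5×4 = 43; y[4] = 1×4 + 1×4 + 5×4 + 2×1 + 5×5 = 55 → [42, 54, 58, 43, 55]

Linear: [5, 6, 30, 23, 55, 37, 48, 28, 20], Circular: [42, 54, 58, 43, 55]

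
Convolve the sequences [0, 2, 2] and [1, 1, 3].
y[0] = 0×1 = 0; y[1] = 0×1 + 2×1 = 2; y[2] = 0×3 + 2×1 + 2×1 = 4; y[3] = 2×3 + 2×1 = 8; y[4] = 2×3 = 6

[0, 2, 4, 8, 6]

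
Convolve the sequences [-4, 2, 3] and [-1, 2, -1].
y[0] = -4×-1 = 4; y[1] = -4×2 + 2×-1 = -10; y[2] = -4×-1 + 2×2 + 3×-1 = 5; y[3] = 2×-1 + 3×2 = 4; y[4] = 3×-1 = -3

[4, -10, 5, 4, -3]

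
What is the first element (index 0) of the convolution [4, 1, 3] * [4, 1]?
Use y[k] = Σ_i a[i]·b[k-i] at k=0. y[0] = 4×4 = 16

16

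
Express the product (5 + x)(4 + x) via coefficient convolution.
Ascending coefficients: a = [5, 1], b = [4, 1]. c[0] = 5×4 = 20; c[1] = 5×1 + 1×4 = 9; c[2] = 1×1 = 1. Result coefficients: [20, 9, 1] → 20 + 9x + x^2

20 + 9x + x^2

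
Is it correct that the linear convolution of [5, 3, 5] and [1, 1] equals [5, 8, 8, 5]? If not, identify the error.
Recompute linear convolution of [5, 3, 5] and [1, 1]: y[0] = 5×1 = 5; y[1] = 5×1 + 3×1 = 8; y[2] = 3×1 + 5×1 = 8; y[3] = 5×1 = 5 → [5, 8, 8, 5]. Given [5, 8, 8, 5] matches, so answer: Yes

Yes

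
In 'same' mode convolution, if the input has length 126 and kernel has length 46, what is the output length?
'Same' mode returns an output with the same length as the input: 126

126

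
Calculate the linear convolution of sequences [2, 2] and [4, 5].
y[0] = 2×4 = 8; y[1] = 2×5 + 2×4 = 18; y[2] = 2×5 = 10

[8, 18, 10]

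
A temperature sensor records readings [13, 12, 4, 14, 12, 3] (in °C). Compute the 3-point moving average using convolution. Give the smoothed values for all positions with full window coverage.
3-point moving average kernel = [1, 1, 1]. Apply in 'valid' mode (full window coverage): avg[0] = (13 + 12 + 4) / 3 = 9.67; avg[1] = (12 + 4 + 14) / 3 = 10.0; avg[2] = (4 + 14 + 12) / 3 = 10.0; avg[3] = (14 + 12 + 3) / 3 = 9.67. Smoothed values: [9.67, 10.0, 10.0, 9.67]

[9.67, 10.0, 10.0, 9.67]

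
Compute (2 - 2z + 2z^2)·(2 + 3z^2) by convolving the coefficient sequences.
Ascending coefficients: a = [2, -2, 2], b = [2, 0, 3]. c[0] = 2×2 = 4; c[1] = 2×0 + -2×2 = -4; c[2] = 2×3 + -2×0 + 2×2 = 10; c[3] = -2×3 + 2×0 = -6; c[4] = 2×3 = 6. Result coefficients: [4, -4, 10, -6, 6] → 4 - 4z + 10z^2 - 6z^3 + 6z^4

4 - 4z + 10z^2 - 6z^3 + 6z^4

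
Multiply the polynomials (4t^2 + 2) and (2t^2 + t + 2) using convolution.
Ascending coefficients: a = [2, 0, 4], b = [2, 1, 2]. c[0] = 2×2 = 4; c[1] = 2×1 + 0×2 = 2; c[2] = 2×2 + 0×1 + 4×2 = 12; c[3] = 0×2 + 4×1 = 4; c[4] = 4×2 = 8. Result coefficients: [4, 2, 12, 4, 8] → 8t^4 + 4t^3 + 12t^2 + 2t + 4

8t^4 + 4t^3 + 12t^2 + 2t + 4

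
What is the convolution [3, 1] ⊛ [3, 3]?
y[0] = 3×3 = 9; y[1] = 3×3 + 1×3 = 12; y[2] = 1×3 = 3

[9, 12, 3]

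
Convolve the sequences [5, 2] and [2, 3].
y[0] = 5×2 = 10; y[1] = 5×3 + 2×2 = 19; y[2] = 2×3 = 6

[10, 19, 6]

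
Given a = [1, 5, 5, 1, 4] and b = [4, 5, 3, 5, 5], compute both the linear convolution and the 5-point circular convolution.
Linear: y_lin[0] = 1×4 = 4; y_lin[1] = 1×5 + 5×4 = 25; y_lin[2] = 1×3 + 5×5 + 5×4 = 48; y_lin[3] = 1×5 + 5×3 + 5×5 + 1×4 = 49; y_lin[4] = 1×5 + 5×5 + 5×3 + 1×5 + 4×4 = 66; y_lin[5] = 5×5 + 5×5 + 1×3 + 4×5 = 73; y_lin[6] = 5×5 + 1×5 + 4×3 = 42; y_lin[7] = 1×5 + 4×5 = 25; y_lin[8] = 4×5 = 20 → [4, 25, 48, 49, 66, 73, 42, 25, 20]. Circular (length 5): y[0] = 1×4 + 5×5 + 5×5 + 1×3 + 4×5 = 77; y[1] = 1×5 + 5×4 + 5×5 + 1×5 + 4×3 = 67; y[2] = 1×3 + 5×5 + 5×4 + 1×5 + 4×5 = 73; y[3] = 1×5 + 5×3 + 5×5 + 1×4 + 4×5 = 69; y[4] = 1×5 + 5×5 + 5×3 + 1×5 + 4×4 = 66 → [77, 67, 73, 69, 66]

Linear: [4, 25, 48, 49, 66, 73, 42, 25, 20], Circular: [77, 67, 73, 69, 66]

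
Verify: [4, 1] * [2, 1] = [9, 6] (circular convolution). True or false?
Recompute circular convolution of [4, 1] and [2, 1]: y[0] = 4×2 + 1×1 = 9; y[1] = 4×1 + 1×2 = 6 → [9, 6]. Given [9, 6] matches, so answer: Yes

Yes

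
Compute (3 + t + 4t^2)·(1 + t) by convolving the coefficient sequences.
Ascending coefficients: a = [3, 1, 4], b = [1, 1]. c[0] = 3×1 = 3; c[1] = 3×1 + 1×1 = 4; c[2] = 1×1 + 4×1 = 5; c[3] = 4×1 = 4. Result coefficients: [3, 4, 5, 4] → 3 + 4t + 5t^2 + 4t^3

3 + 4t + 5t^2 + 4t^3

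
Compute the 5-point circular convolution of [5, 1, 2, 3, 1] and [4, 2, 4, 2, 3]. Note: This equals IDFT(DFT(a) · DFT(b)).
Either evaluate y[k] = Σ_j a[j]·b[(k-j) mod 5] directly, or use IDFT(DFT(a) · DFT(b)). y[0] = 5×4 + 1×3 + 2×2 + 3×4 + 1×2 = 41; y[1] = 5×2 + 1×4 + 2×3 + 3×2 + 1×4 = 30; y[2] = 5×4 + 1×2 + 2×4 + 3×3 + 1×2 = 41; y[3] = 5×2 + 1×4 + 2×2 + 3×4 + 1×3 = 33; y[4] = 5×3 + 1×2 + 2×4 + 3×2 + 1×4 = 35. Result: [41, 30, 41, 33, 35]

[41, 30, 41, 33, 35]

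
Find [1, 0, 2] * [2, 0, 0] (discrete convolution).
y[0] = 1×2 = 2; y[1] = 1×0 + 0×2 = 0; y[2] = 1×0 + 0×0 + 2×2 = 4; y[3] = 0×0 + 2×0 = 0; y[4] = 2×0 = 0

[2, 0, 4, 0, 0]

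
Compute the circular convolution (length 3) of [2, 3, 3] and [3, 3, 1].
Use y[k] = Σ_j x[j]·h[(k-j) mod 3]. y[0] = 2×3 + 3×1 + 3×3 = 18; y[1] = 2×3 + 3×3 + 3×1 = 18; y[2] = 2×1 + 3×3 + 3×3 = 20. Result: [18, 18, 20]

[18, 18, 20]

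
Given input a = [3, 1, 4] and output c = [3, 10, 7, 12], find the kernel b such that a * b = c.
Output length 4 = len(a) + len(b) - 1 ⇒ len(b) = 2. Solve b forward using b[k] = (c[k] - Σ_{i≥1} a[i]·b[k-i]) / a[0]: b[0] = c[0] / a[0] = 3 / 3 = 1; b[1] = (c[1] - 1×1) / a[0] = (10 - 1×1) / 3 = 3. So b = [1, 3]. Forward-check [3, 1, 4] * [1, 3]: c[0] = 3×1 = 3; c[1] = 3×3 + 1×1 = 10; c[2] = 1×3 + 4×1 = 7; c[3] = 4×3 = 12 → [3, 10, 7, 12] ✓

[1, 3]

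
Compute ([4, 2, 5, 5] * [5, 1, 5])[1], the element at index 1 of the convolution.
Use y[k] = Σ_i a[i]·b[k-i] at k=1. y[1] = 4×1 + 2×5 = 14

14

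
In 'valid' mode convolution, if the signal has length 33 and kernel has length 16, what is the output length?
'Valid' mode counts only positions where the kernel fully overlaps the signal: m - n + 1 = 33 - 16 + 1 = 18

18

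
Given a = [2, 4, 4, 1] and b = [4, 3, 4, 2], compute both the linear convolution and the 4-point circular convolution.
Linear: y_lin[0] = 2×4 = 8; y_lin[1] = 2×3 + 4×4 = 22; y_lin[2] = 2×4 + 4×3 + 4×4 = 36; y_lin[3] = 2×2 + 4×4 + 4×3 + 1×4 = 36; y_lin[4] = 4×2 + 4×4 + 1×3 = 27; y_lin[5] = 4×2 + 1×4 = 12; y_lin[6] = 1×2 = 2 → [8, 22, 36, 36, 27, 12, 2]. Circular (length 4): y[0] = 2×4 + 4×2 + 4×4 + 1×3 = 35; y[1] = 2×3 + 4×4 + 4×2 + 1×4 = 34; y[2] = 2×4 + 4×3 + 4×4 + 1×2 = 38; y[3] = 2×2 + 4×4 + 4×3 + 1×4 = 36 → [35, 34, 38, 36]

Linear: [8, 22, 36, 36, 27, 12, 2], Circular: [35, 34, 38, 36]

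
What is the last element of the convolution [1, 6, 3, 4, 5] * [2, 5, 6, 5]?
Use y[k] = Σ_i a[i]·b[k-i] at k=7. y[7] = 5×5 = 25

25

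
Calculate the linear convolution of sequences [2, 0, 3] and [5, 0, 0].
y[0] = 2×5 = 10; y[1] = 2×0 + 0×5 = 0; y[2] = 2×0 + 0×0 + 3×5 = 15; y[3] = 0×0 + 3×0 = 0; y[4] = 3×0 = 0

[10, 0, 15, 0, 0]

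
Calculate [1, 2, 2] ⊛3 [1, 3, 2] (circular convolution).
Use y[k] = Σ_j a[j]·b[(k-j) mod 3]. y[0] = 1×1 + 2×2 + 2×3 = 11; y[1] = 1×3 + 2×1 + 2×2 = 9; y[2] = 1×2 + 2×3 + 2×1 = 10. Result: [11, 9, 10]

[11, 9, 10]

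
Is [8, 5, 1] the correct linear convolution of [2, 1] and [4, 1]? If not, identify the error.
Recompute linear convolution of [2, 1] and [4, 1]: y[0] = 2×4 = 8; y[1] = 2×1 + 1×4 = 6; y[2] = 1×1 = 1 → [8, 6, 1]. Compare to given [8, 5, 1]: they differ at index 1: given 5, correct 6, so answer: No

No. Error at index 1: given 5, correct 6.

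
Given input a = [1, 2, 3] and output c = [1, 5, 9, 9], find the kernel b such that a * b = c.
Output length 4 = len(a) + len(b) - 1 ⇒ len(b) = 2. Solve b forward using b[k] = (c[k] - Σ_{i≥1} a[i]·b[k-i]) / a[0]: b[0] = c[0] / a[0] = 1 / 1 = 1; b[1] = (c[1] - 2×1) / a[0] = (5 - 2×1) / 1 = 3. So b = [1, 3]. Forward-check [1, 2, 3] * [1, 3]: c[0] = 1×1 = 1; c[1] = 1×3 + 2×1 = 5; c[2] = 2×3 + 3×1 = 9; c[3] = 3×3 = 9 → [1, 5, 9, 9] ✓

[1, 3]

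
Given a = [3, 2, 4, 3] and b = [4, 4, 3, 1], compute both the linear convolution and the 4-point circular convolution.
Linear: y_lin[0] = 3×4 = 12; y_lin[1] = 3×4 + 2×4 = 20; y_lin[2] = 3×3 + 2×4 + 4×4 = 33; y_lin[3] = 3×1 + 2×3 + 4×4 + 3×4 = 37; y_lin[4] = 2×1 + 4×3 + 3×4 = 26; y_lin[5] = 4×1 + 3×3 = 13; y_lin[6] = 3×1 = 3 → [12, 20, 33, 37, 26, 13, 3]. Circular (length 4): y[0] = 3×4 + 2×1 + 4×3 + 3×4 = 38; y[1] = 3×4 + 2×4 + 4×1 + 3×3 = 33; y[2] = 3×3 + 2×4 + 4×4 + 3×1 = 36; y[3] = 3×1 + 2×3 + 4×4 + 3×4 = 37 → [38, 33, 36, 37]

Linear: [12, 20, 33, 37, 26, 13, 3], Circular: [38, 33, 36, 37]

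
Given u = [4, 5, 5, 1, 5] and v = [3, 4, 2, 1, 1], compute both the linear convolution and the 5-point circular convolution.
Linear: y_lin[0] = 4×3 = 12; y_lin[1] = 4×4 + 5×3 = 31; y_lin[2] = 4×2 + 5×4 + 5×3 = 43; y_lin[3] = 4×1 + 5×2 + 5×4 + 1×3 = 37; y_lin[4] = 4×1 + 5×1 + 5×2 + 1×4 + 5×3 = 38; y_lin[5] = 5×1 + 5×1 + 1×2 + 5×4 = 32; y_lin[6] = 5×1 + 1×1 + 5×2 = 16; y_lin[7] = 1×1 + 5×1 = 6; y_lin[8] = 5×1 = 5 → [12, 31, 43, 37, 38, 32, 16, 6, 5]. Circular (length 5): y[0] = 4×3 + 5×1 + 5×1 + 1×2 + 5×4 = 44; y[1] = 4×4 + 5×3 + 5×1 + 1×1 + 5×2 = 47; y[2] = 4×2 + 5×4 + 5×3 + 1×1 + 5×1 = 49; y[3] = 4×1 + 5×2 + 5×4 + 1×3 + 5×1 = 42; y[4] = 4×1 + 5×1 + 5×2 + 1×4 + 5×3 = 38 → [44, 47, 49, 42, 38]

Linear: [12, 31, 43, 37, 38, 32, 16, 6, 5], Circular: [44, 47, 49, 42, 38]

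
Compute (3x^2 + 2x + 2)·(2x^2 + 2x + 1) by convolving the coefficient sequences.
Ascending coefficients: a = [2, 2, 3], b = [1, 2, 2]. c[0] = 2×1 = 2; c[1] = 2×2 + 2×1 = 6; c[2] = 2×2 + 2×2 + 3×1 = 11; c[3] = 2×2 + 3×2 = 10; c[4] = 3×2 = 6. Result coefficients: [2, 6, 11, 10, 6] → 6x^4 + 10x^3 + 11x^2 + 6x + 2

6x^4 + 10x^3 + 11x^2 + 6x + 2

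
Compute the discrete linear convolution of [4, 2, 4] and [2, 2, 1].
y[0] = 4×2 = 8; y[1] = 4×2 + 2×2 = 12; y[2] = 4×1 + 2×2 + 4×2 = 16; y[3] = 2×1 + 4×2 = 10; y[4] = 4×1 = 4

[8, 12, 16, 10, 4]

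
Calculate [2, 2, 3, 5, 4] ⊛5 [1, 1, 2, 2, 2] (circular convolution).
Use y[k] = Σ_j f[j]·g[(k-j) mod 5]. y[0] = 2×1 + 2×2 + 3×2 + 5×2 + 4×1 = 26; y[1] = 2×1 + 2×1 + 3×2 + 5×2 + 4×2 = 28; y[2] = 2×2 + 2×1 + 3×1 + 5×2 + 4×2 = 27; y[3] = 2×2 + 2×2 + 3×1 + 5×1 + 4×2 = 24; y[4] = 2×2 + 2×2 + 3×2 + 5×1 + 4×1 = 23. Result: [26, 28, 27, 24, 23]

[26, 28, 27, 24, 23]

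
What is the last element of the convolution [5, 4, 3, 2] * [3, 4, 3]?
Use y[k] = Σ_i a[i]·b[k-i] at k=5. y[5] = 2×3 = 6

6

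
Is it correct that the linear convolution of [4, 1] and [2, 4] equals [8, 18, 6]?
Recompute linear convolution of [4, 1] and [2, 4]: y[0] = 4×2 = 8; y[1] = 4×4 + 1×2 = 18; y[2] = 1×4 = 4 → [8, 18, 4]. Compare to given [8, 18, 6]: they differ at index 2: given 6, correct 4, so answer: No

No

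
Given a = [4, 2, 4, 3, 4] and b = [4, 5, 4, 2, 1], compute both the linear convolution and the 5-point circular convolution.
Linear: y_lin[0] = 4×4 = 16; y_lin[1] = 4×5 + 2×4 = 28; y_lin[2] = 4×4 + 2×5 + 4×4 = 42; y_lin[3] = 4×2 + 2×4 + 4×5 + 3×4 = 48; y_lin[4] = 4×1 + 2×2 + 4×4 + 3×5 + 4×4 = 55; y_lin[5] = 2×1 + 4×2 + 3×4 + 4×5 = 42; y_lin[6] = 4×1 + 3×2 + 4×4 = 26; y_lin[7] = 3×1 + 4×2 = 11; y_lin[8] = 4×1 = 4 → [16, 28, 42, 48, 55, 42, 26, 11, 4]. Circular (length 5): y[0] = 4×4 + 2×1 + 4×2 + 3×4 + 4×5 = 58; y[1] = 4×5 + 2×4 + 4×1 + 3×2 + 4×4 = 54; y[2] = 4×4 + 2×5 + 4×4 + 3×1 + 4×2 = 53; y[3] = 4×2 + 2×4 + 4×5 + 3×4 + 4×1 = 52; y[4] = 4×1 + 2×2 + 4×4 + 3×5 + 4×4 = 55 → [58, 54, 53, 52, 55]

Linear: [16, 28, 42, 48, 55, 42, 26, 11, 4], Circular: [58, 54, 53, 52, 55]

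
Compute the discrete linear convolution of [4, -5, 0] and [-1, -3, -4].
y[0] = 4×-1 = -4; y[1] = 4×-3 + -5×-1 = -7; y[2] = 4×-4 + -5×-3 + 0×-1 = -1; y[3] = -5×-4 + 0×-3 = 20; y[4] = 0×-4 = 0

[-4, -7, -1, 20, 0]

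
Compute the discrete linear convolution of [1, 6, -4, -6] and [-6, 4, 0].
y[0] = 1×-6 = -6; y[1] = 1×4 + 6×-6 = -32; y[2] = 1×0 + 6×4 + -4×-6 = 48; y[3] = 6×0 + -4×4 + -6×-6 = 20; y[4] = -4×0 + -6×4 = -24; y[5] = -6×0 = 0

[-6, -32, 48, 20, -24, 0]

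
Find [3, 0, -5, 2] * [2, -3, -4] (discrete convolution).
y[0] = 3×2 = 6; y[1] = 3×-3 + 0×2 = -9; y[2] = 3×-4 + 0×-3 + -5×2 = -22; y[3] = 0×-4 + -5×-3 + 2×2 = 19; y[4] = -5×-4 + 2×-3 = 14; y[5] = 2×-4 = -8

[6, -9, -22, 19, 14, -8]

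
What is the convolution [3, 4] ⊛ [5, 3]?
y[0] = 3×5 = 15; y[1] = 3×3 + 4×5 = 29; y[2] = 4×3 = 12

[15, 29, 12]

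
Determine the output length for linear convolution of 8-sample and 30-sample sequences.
Linear/full convolution length: m + n - 1 = 8 + 30 - 1 = 37

37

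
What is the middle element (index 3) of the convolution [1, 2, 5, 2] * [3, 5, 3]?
Use y[k] = Σ_i a[i]·b[k-i] at k=3. y[3] = 2×3 + 5×5 + 2×3 = 37

37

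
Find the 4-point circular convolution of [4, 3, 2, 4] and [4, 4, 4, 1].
Use y[k] = Σ_j s[j]·t[(k-j) mod 4]. y[0] = 4×4 + 3×1 + 2×4 + 4×4 = 43; y[1] = 4×4 + 3×4 + 2×1 + 4×4 = 46; y[2] = 4×4 + 3×4 + 2×4 + 4×1 = 40; y[3] = 4×1 + 3×4 + 2×4 + 4×4 = 40. Result: [43, 46, 40, 40]

[43, 46, 40, 40]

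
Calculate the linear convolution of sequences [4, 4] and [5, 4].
y[0] = 4×5 = 20; y[1] = 4×4 + 4×5 = 36; y[2] = 4×4 = 16

[20, 36, 16]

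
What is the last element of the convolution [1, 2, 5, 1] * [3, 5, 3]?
Use y[k] = Σ_i a[i]·b[k-i] at k=5. y[5] = 1×3 = 3

3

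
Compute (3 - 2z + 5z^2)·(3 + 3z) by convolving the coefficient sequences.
Ascending coefficients: a = [3, -2, 5], b = [3, 3]. c[0] = 3×3 = 9; c[1] = 3×3 + -2×3 = 3; c[2] = -2×3 + 5×3 = 9; c[3] = 5×3 = 15. Result coefficients: [9, 3, 9, 15] → 9 + 3z + 9z^2 + 15z^3

9 + 3z + 9z^2 + 15z^3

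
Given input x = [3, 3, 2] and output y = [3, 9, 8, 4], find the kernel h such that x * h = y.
Output length 4 = len(x) + len(h) - 1 ⇒ len(h) = 2. Solve h forward using h[k] = (y[k] - Σ_{i≥1} x[i]·h[k-i]) / x[0]: h[0] = y[0] / x[0] = 3 / 3 = 1; h[1] = (y[1] - 3×1) / x[0] = (9 - 3×1) / 3 = 2. So h = [1, 2]. Forward-check [3, 3, 2] * [1, 2]: y[0] = 3×1 = 3; y[1] = 3×2 + 3×1 = 9; y[2] = 3×2 + 2×1 = 8; y[3] = 2×2 = 4 → [3, 9, 8, 4] ✓

[1, 2]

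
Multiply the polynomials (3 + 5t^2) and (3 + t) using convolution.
Ascending coefficients: a = [3, 0, 5], b = [3, 1]. c[0] = 3×3 = 9; c[1] = 3×1 + 0×3 = 3; c[2] = 0×1 + 5×3 = 15; c[3] = 5×1 = 5. Result coefficients: [9, 3, 15, 5] → 9 + 3t + 15t^2 + 5t^3

9 + 3t + 15t^2 + 5t^3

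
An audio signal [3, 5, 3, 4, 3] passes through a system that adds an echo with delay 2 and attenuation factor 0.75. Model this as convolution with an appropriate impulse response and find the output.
Direct-path + delayed-attenuated-path model → impulse response h = [1, 0, 0.75] (1 at lag 0, 0.75 at lag 2). Output y[n] = x[n] + 0.75·x[n - 2] (with x[n] = 0 outside 0..4): y[0] = 3 + 0.75×0 = 3; y[1] = 5 + 0.75×0 = 5; y[2] = 3 + 0.75×3 = 5.25; y[3] = 4 + 0.75×5 = 7.75; y[4] = 3 + 0.75×3 = 5.25; y[5] = 0 + 0.75×4 = 3.0; y[6] = 0 + 0.75×3 = 2.25. So y = [3, 5, 5.25, 7.75, 5.25, 3.0, 2.25]

[3, 5, 5.25, 7.75, 5.25, 3.0, 2.25]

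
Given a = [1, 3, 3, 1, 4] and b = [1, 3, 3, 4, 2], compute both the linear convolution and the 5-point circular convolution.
Linear: y_lin[0] = 1×1 = 1; y_lin[1] = 1×3 + 3×1 = 6; y_lin[2] = 1×3 + 3×3 + 3×1 = 15; y_lin[3] = 1×4 + 3×3 + 3×3 + 1×1 = 23; y_lin[4] = 1×2 + 3×4 + 3×3 + 1×3 + 4×1 = 30; y_lin[5] = 3×2 + 3×4 + 1×3 + 4×3 = 33; y_lin[6] = 3×2 + 1×4 + 4×3 = 22; y_lin[7] = 1×2 + 4×4 = 18; y_lin[8] = 4×2 = 8 → [1, 6, 15, 23, 30, 33, 22, 18, 8]. Circular (length 5): y[0] = 1×1 + 3×2 + 3×4 + 1×3 + 4×3 = 34; y[1] = 1×3 + 3×1 + 3×2 + 1×4 + 4×3 = 28; y[2] = 1×3 + 3×3 + 3×1 + 1×2 + 4×4 = 33; y[3] = 1×4 + 3×3 + 3×3 + 1×1 + 4×2 = 31; y[4] = 1×2 + 3×4 + 3×3 + 1×3 + 4×1 = 30 → [34, 28, 33, 31, 30]

Linear: [1, 6, 15, 23, 30, 33, 22, 18, 8], Circular: [34, 28, 33, 31, 30]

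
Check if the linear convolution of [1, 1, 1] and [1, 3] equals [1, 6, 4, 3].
Recompute linear convolution of [1, 1, 1] and [1, 3]: y[0] = 1×1 = 1; y[1] = 1×3 + 1×1 = 4; y[2] = 1×3 + 1×1 = 4; y[3] = 1×3 = 3 → [1, 4, 4, 3]. Compare to given [1, 6, 4, 3]: they differ at index 1: given 6, correct 4, so answer: No

No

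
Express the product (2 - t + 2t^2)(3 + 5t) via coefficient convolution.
Ascending coefficients: a = [2, -1, 2], b = [3, 5]. c[0] = 2×3 = 6; c[1] = 2×5 + -1×3 = 7; c[2] = -1×5 + 2×3 = 1; c[3] = 2×5 = 10. Result coefficients: [6, 7, 1, 10] → 6 + 7t + t^2 + 10t^3

6 + 7t + t^2 + 10t^3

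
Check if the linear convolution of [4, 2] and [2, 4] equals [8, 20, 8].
Recompute linear convolution of [4, 2] and [2, 4]: y[0] = 4×2 = 8; y[1] = 4×4 + 2×2 = 20; y[2] = 2×4 = 8 → [8, 20, 8]. Given [8, 20, 8] matches, so answer: Yes

Yes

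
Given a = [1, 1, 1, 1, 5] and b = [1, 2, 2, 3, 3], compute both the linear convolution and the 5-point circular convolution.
Linear: y_lin[0] = 1×1 = 1; y_lin[1] = 1×2 + 1×1 = 3; y_lin[2] = 1×2 + 1×2 + 1×1 = 5; y_lin[3] = 1×3 + 1×2 + 1×2 + 1×1 = 8; y_lin[4] = 1×3 + 1×3 + 1×2 + 1×2 + 5×1 = 15; y_lin[5] = 1×3 + 1×3 + 1×2 + 5×2 = 18; y_lin[6] = 1×3 + 1×3 + 5×2 = 16; y_lin[7] = 1×3 + 5×3 = 18; y_lin[8] = 5×3 = 15 → [1, 3, 5, 8, 15, 18, 16, 18, 15]. Circular (length 5): y[0] = 1×1 + 1×3 + 1×3 + 1×2 + 5×2 = 19; y[1] = 1×2 + 1×1 + 1×3 + 1×3 + 5×2 = 19; y[2] = 1×2 + 1×2 + 1×1 + 1×3 + 5×3 = 23; y[3] = 1×3 + 1×2 + 1×2 + 1×1 + 5×3 = 23; y[4] = 1×3 + 1×3 + 1×2 + 1×2 + 5×1 = 15 → [19, 19, 23, 23, 15]

Linear: [1, 3, 5, 8, 15, 18, 16, 18, 15], Circular: [19, 19, 23, 23, 15]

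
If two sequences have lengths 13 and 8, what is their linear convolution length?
Linear/full convolution length: m + n - 1 = 13 + 8 - 1 = 20

20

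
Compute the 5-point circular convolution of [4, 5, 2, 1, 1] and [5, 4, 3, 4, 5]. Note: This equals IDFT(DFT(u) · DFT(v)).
Either evaluate y[k] = Σ_j u[j]·v[(k-j) mod 5] directly, or use IDFT(DFT(u) · DFT(v)). y[0] = 4×5 + 5×5 + 2×4 + 1×3 + 1×4 = 60; y[1] = 4×4 + 5×5 + 2×5 + 1×4 + 1×3 = 58; y[2] = 4×3 + 5×4 + 2×5 + 1×5 + 1×4 = 51; y[3] = 4×4 + 5×3 + 2×4 + 1×5 + 1×5 = 49; y[4] = 4×5 + 5×4 + 2×3 + 1×4 + 1×5 = 55. Result: [60, 58, 51, 49, 55]

[60, 58, 51, 49, 55]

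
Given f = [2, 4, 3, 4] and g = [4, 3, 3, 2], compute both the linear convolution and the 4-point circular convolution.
Linear: y_lin[0] = 2×4 = 8; y_lin[1] = 2×3 + 4×4 = 22; y_lin[2] = 2×3 + 4×3 + 3×4 = 30; y_lin[3] = 2×2 + 4×3 + 3×3 + 4×4 = 41; y_lin[4] = 4×2 + 3×3 + 4×3 = 29; y_lin[5] = 3×2 + 4×3 = 18; y_lin[6] = 4×2 = 8 → [8, 22, 30, 41, 29, 18, 8]. Circular (length 4): y[0] = 2×4 + 4×2 + 3×3 + 4×3 = 37; y[1] = 2×3 + 4×4 + 3×2 + 4×3 = 40; y[2] = 2×3 + 4×3 + 3×4 + 4×2 = 38; y[3] = 2×2 + 4×3 + 3×3 + 4×4 = 41 → [37, 40, 38, 41]

Linear: [8, 22, 30, 41, 29, 18, 8], Circular: [37, 40, 38, 41]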